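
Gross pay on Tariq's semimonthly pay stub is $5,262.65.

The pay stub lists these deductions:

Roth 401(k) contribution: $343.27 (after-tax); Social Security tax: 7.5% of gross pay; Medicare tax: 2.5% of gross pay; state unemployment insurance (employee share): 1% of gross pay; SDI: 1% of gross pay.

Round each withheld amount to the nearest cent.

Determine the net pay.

$4,287.85

Medicare tax: $5,262.65 × 0.025 = $131.57
State unemployment insurance (employee share): $5,262.65 × 0.01 = $52.63
SDI: $5,262.65 × 0.01 = $52.63
Social Security tax: $5,262.65 × 0.075 = $394.70
Roth 401(k) contribution: $343.27
Total deductions = $131.57 + $52.63 + $52.63 + $394.70 + $343.27 = $974.80
Net pay = $5,262.65 − $974.80 = $4,287.85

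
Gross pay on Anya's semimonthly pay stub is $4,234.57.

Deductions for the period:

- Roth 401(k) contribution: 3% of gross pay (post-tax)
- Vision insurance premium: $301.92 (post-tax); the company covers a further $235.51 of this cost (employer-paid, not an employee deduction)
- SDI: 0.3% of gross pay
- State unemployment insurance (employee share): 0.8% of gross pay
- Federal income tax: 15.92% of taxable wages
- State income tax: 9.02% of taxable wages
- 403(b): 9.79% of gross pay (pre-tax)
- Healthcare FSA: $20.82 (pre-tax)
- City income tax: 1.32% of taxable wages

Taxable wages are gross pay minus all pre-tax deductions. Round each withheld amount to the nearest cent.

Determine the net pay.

403(b): $4,234.57 × 0.0979 = $414.56
Healthcare FSA: $20.82
Pre-tax total = $414.56 + $20.82 = $435.38
Taxable wages = $4,234.57 − $435.38 = $3,799.19
City income tax: $3,799.19 × 0.0132 = $50.15
Federal income tax: $3,799.19 × 0.1592 = $604.83
State income tax: $3,799.19 × 0.0902 = $342.69
SDI: $4,234.57 × 0.003 = $12.70
State unemployment insurance (employee share): $4,234.57 × 0.008 = $33.88
Vision insurance premium: $301.92
Roth 401(k) contribution: $4,234.57 × 0.03 = $127.04
(Employer's $235.51 toward vision insurance premium is not withheld from the employee.)
Total deductions = $414.56 + $20.82 + $50.15 + $604.83 + $342.69 + $12.70 + $33.88 + $301.92 + $127.04 = $1,908.59
Net pay = $4,234.57 − $1,908.59 = $2,325.98

$2,325.98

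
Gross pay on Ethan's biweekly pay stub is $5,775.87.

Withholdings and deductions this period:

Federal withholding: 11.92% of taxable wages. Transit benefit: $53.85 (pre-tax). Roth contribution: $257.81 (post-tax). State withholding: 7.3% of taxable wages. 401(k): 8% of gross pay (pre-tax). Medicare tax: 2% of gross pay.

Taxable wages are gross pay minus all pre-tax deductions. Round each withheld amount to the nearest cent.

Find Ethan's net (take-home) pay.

Transit benefit: $53.85
401(k): $5,775.87 × 0.08 = $462.07
Pre-tax total = $53.85 + $462.07 = $515.92
Taxable wages = $5,775.87 − $515.92 = $5,259.95
Federal withholding: $5,259.95 × 0.1192 = $626.99
State withholding: $5,259.95 × 0.073 = $383.98
Medicare tax: $5,775.87 × 0.02 = $115.52
Roth contribution: $257.81
Total deductions = $53.85 + $462.07 + $626.99 + $383.98 + $115.52 + $257.81 = $1,900.22
Net pay = $5,775.87 − $1,900.22 = $3,875.65

$3,875.65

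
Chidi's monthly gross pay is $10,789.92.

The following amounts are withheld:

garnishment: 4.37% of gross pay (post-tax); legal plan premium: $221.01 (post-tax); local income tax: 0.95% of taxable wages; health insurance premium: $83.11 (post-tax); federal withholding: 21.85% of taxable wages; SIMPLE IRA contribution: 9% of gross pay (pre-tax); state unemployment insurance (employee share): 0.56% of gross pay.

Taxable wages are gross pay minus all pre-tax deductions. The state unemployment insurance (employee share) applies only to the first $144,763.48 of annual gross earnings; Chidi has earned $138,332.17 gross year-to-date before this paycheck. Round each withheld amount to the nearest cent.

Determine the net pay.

SIMPLE IRA contribution: $10,789.92 × 0.09 = $971.09
Taxable wages = $10,789.92 − $971.09 = $9,818.83
Federal withholding: $9,818.83 × 0.2185 = $2,145.41
Local income tax: $9,818.83 × 0.0095 = $93.28
State unemployment insurance (employee share): only $144,763.48 − $138,332.17 = $6,431.31 of this check is subject → $6,431.31 × 0.0056 = $36.02
Legal plan premium: $221.01
Health insurance premium: $83.11
Garnishment: $10,789.92 × 0.0437 = $471.52
Total deductions = $971.09 + $2,145.41 + $93.28 + $36.02 + $221.01 + $83.11 + $471.52 = $4,021.44
Net pay = $10,789.92 − $4,021.44 = $6,768.48

$6,768.48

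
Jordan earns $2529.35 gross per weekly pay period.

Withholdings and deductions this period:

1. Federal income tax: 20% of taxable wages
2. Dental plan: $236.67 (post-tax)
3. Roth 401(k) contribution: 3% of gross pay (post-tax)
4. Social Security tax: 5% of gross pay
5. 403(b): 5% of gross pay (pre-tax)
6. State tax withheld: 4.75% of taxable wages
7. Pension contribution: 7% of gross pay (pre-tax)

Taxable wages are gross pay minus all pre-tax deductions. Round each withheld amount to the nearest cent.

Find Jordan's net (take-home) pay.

$1235.91

Pension contribution: $2529.35 × 0.07 = $177.05
403(b): $2529.35 × 0.05 = $126.47
Pre-tax total = $177.05 + $126.47 = $303.52
Taxable wages = $2529.35 − $303.52 = $2225.83
State tax withheld: $2225.83 × 0.0475 = $105.73
Federal income tax: $2225.83 × 0.2 = $445.17
Social Security tax: $2529.35 × 0.05 = $126.47
Roth 401(k) contribution: $2529.35 × 0.03 = $75.88
Dental plan: $236.67
Total deductions = $177.05 + $126.47 + $105.73 + $445.17 + $126.47 + $75.88 + $236.67 = $1293.44
Net pay = $2529.35 − $1293.44 = $1235.91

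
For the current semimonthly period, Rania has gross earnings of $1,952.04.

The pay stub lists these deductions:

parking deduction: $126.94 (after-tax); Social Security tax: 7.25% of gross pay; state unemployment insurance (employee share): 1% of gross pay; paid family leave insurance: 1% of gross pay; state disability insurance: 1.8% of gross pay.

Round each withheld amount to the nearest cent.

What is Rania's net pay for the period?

State unemployment insurance (employee share): $1,952.04 × 0.01 = $19.52
Paid family leave insurance: $1,952.04 × 0.01 = $19.52
Social Security tax: $1,952.04 × 0.0725 = $141.52
State disability insurance: $1,952.04 × 0.018 = $35.14
Parking deduction: $126.94
Total deductions = $19.52 + $19.52 + $141.52 + $35.14 + $126.94 = $342.64
Net pay = $1,952.04 − $342.64 = $1,609.40

$1,609.40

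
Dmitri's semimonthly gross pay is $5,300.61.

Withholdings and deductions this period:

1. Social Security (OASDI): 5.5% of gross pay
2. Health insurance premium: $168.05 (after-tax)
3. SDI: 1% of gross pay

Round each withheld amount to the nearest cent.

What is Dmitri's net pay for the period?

SDI: $5,300.61 × 0.01 = $53.01
Social Security (OASDI): $5,300.61 × 0.055 = $291.53
Health insurance premium: $168.05
Total deductions = $53.01 + $291.53 + $168.05 = $512.59
Net pay = $5,300.61 − $512.59 = $4,788.02

$4,788.02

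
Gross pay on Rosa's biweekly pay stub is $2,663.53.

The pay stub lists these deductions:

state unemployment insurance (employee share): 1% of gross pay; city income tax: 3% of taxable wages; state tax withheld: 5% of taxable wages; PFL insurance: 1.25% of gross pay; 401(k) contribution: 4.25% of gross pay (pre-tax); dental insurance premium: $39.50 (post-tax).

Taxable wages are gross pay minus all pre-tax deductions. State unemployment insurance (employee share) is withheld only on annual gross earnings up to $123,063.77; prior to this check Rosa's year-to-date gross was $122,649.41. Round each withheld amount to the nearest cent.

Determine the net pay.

$2,269.37

401(k) contribution: $2,663.53 × 0.0425 = $113.20
Taxable wages = $2,663.53 − $113.20 = $2,550.33
City income tax: $2,550.33 × 0.03 = $76.51
State tax withheld: $2,550.33 × 0.05 = $127.52
PFL insurance: $2,663.53 × 0.0125 = $33.29
State unemployment insurance (employee share): only $123,063.77 − $122,649.41 = $414.36 of this check is subject → $414.36 × 0.01 = $4.14
Dental insurance premium: $39.50
Total deductions = $113.20 + $76.51 + $127.52 + $33.29 + $4.14 + $39.50 = $394.16
Net pay = $2,663.53 − $394.16 = $2,269.37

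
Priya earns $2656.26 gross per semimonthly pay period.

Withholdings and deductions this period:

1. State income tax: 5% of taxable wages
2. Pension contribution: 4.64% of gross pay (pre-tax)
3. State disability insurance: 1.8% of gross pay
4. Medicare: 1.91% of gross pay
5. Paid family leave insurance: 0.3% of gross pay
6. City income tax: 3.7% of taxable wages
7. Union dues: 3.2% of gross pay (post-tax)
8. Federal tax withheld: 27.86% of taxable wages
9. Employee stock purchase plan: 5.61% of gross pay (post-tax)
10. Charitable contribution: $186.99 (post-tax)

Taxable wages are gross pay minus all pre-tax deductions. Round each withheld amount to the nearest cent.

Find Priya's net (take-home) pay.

Pension contribution: $2656.26 × 0.0464 = $123.25
Taxable wages = $2656.26 − $123.25 = $2533.01
City income tax: $2533.01 × 0.037 = $93.72
State income tax: $2533.01 × 0.05 = $126.65
Federal tax withheld: $2533.01 × 0.2786 = $705.70
Medicare: $2656.26 × 0.0191 = $50.73
Paid family leave insurance: $2656.26 × 0.003 = $7.97
State disability insurance: $2656.26 × 0.018 = $47.81
Charitable contribution: $186.99
Employee stock purchase plan: $2656.26 × 0.0561 = $149.02
Union dues: $2656.26 × 0.032 = $85.00
Total deductions = $123.25 + $93.72 + $126.65 + $705.70 + $50.73 + $7.97 + $47.81 + $186.99 + $149.02 + $85.00 = $1576.84
Net pay = $2656.26 − $1576.84 = $1079.42

$1079.42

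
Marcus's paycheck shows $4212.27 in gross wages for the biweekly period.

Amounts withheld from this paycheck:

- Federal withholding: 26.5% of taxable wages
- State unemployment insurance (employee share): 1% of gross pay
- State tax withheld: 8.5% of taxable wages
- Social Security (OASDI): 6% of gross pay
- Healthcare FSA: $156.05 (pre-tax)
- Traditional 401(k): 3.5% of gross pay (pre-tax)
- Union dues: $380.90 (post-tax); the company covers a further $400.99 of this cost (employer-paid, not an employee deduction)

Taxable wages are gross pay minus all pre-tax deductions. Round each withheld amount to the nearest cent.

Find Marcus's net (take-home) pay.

Healthcare FSA: $156.05
Traditional 401(k): $4212.27 × 0.035 = $147.43
Pre-tax total = $156.05 + $147.43 = $303.48
Taxable wages = $4212.27 − $303.48 = $3908.79
Federal withholding: $3908.79 × 0.265 = $1035.83
State tax withheld: $3908.79 × 0.085 = $332.25
State unemployment insurance (employee share): $4212.27 × 0.01 = $42.12
Social Security (OASDI): $4212.27 × 0.06 = $252.74
Union dues: $380.90
(Employer's $400.99 toward union dues is not withheld from the employee.)
Total deductions = $156.05 + $147.43 + $1035.83 + $332.25 + $42.12 + $252.74 + $380.90 = $2347.32
Net pay = $4212.27 − $2347.32 = $1864.95

$1864.95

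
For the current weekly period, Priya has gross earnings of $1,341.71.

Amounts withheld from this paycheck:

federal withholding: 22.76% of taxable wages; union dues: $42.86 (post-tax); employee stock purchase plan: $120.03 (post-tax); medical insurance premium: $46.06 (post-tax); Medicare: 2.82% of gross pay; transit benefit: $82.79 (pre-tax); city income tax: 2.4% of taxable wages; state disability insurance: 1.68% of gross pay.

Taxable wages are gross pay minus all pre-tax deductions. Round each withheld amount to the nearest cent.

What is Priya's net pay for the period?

$672.85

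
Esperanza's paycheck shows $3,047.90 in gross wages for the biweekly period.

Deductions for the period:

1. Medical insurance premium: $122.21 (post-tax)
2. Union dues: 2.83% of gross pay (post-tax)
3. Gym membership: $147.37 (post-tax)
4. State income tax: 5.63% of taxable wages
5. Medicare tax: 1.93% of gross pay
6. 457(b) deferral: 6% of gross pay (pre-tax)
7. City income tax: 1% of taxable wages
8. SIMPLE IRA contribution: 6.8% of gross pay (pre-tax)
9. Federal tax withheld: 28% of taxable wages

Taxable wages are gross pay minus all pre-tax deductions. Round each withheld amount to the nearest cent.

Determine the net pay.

SIMPLE IRA contribution: $3,047.90 × 0.068 = $207.26
457(b) deferral: $3,047.90 × 0.06 = $182.87
Pre-tax total = $207.26 + $182.87 = $390.13
Taxable wages = $3,047.90 − $390.13 = $2,657.77
Federal tax withheld: $2,657.77 × 0.28 = $744.18
City income tax: $2,657.77 × 0.01 = $26.58
State income tax: $2,657.77 × 0.0563 = $149.63
Medicare tax: $3,047.90 × 0.0193 = $58.82
Union dues: $3,047.90 × 0.0283 = $86.26
Gym membership: $147.37
Medical insurance premium: $122.21
Total deductions = $207.26 + $182.87 + $744.18 + $26.58 + $149.63 + $58.82 + $86.26 + $147.37 + $122.21 = $1,725.18
Net pay = $3,047.90 − $1,725.18 = $1,322.72

$1,322.72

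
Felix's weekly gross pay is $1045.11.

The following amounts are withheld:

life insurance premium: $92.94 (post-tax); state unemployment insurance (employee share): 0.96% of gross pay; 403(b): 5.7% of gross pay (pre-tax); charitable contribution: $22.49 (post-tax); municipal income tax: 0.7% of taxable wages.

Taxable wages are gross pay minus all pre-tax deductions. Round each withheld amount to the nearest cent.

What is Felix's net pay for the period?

$853.18

403(b): $1045.11 × 0.057 = $59.57
Taxable wages = $1045.11 − $59.57 = $985.54
Municipal income tax: $985.54 × 0.007 = $6.90
State unemployment insurance (employee share): $1045.11 × 0.0096 = $10.03
Charitable contribution: $22.49
Life insurance premium: $92.94
Total deductions = $59.57 + $6.90 + $10.03 + $22.49 + $92.94 = $191.93
Net pay = $1045.11 − $191.93 = $853.18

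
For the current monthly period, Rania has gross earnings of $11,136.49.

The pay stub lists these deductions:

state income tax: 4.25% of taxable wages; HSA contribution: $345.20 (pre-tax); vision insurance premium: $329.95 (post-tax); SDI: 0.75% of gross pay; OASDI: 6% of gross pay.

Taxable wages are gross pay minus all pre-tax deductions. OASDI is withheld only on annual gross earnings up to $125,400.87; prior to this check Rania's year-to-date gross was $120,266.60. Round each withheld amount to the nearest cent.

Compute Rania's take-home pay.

$9,611.13

HSA contribution: $345.20
Taxable wages = $11,136.49 − $345.20 = $10,791.29
State income tax: $10,791.29 × 0.0425 = $458.63
SDI: $11,136.49 × 0.0075 = $83.52
OASDI: only $125,400.87 − $120,266.60 = $5,134.27 of this check is subject → $5,134.27 × 0.06 = $308.06
Vision insurance premium: $329.95
Total deductions = $345.20 + $458.63 + $83.52 + $308.06 + $329.95 = $1,525.36
Net pay = $11,136.49 − $1,525.36 = $9,611.13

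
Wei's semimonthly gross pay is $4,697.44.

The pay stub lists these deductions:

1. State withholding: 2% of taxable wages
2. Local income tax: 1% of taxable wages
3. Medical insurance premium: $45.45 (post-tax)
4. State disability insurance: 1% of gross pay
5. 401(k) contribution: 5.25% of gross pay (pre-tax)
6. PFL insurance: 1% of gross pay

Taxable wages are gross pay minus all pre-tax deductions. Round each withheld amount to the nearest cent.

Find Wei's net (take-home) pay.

$4,177.90

401(k) contribution: $4,697.44 × 0.0525 = $246.62
Taxable wages = $4,697.44 − $246.62 = $4,450.82
State withholding: $4,450.82 × 0.02 = $89.02
Local income tax: $4,450.82 × 0.01 = $44.51
State disability insurance: $4,697.44 × 0.01 = $46.97
PFL insurance: $4,697.44 × 0.01 = $46.97
Medical insurance premium: $45.45
Total deductions = $246.62 + $89.02 + $44.51 + $46.97 + $46.97 + $45.45 = $519.54
Net pay = $4,697.44 − $519.54 = $4,177.90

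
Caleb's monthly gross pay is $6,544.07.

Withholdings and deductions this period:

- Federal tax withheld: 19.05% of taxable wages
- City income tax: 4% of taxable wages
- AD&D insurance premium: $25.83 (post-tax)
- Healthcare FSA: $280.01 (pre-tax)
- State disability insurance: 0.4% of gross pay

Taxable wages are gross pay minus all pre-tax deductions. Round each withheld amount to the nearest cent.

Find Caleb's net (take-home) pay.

Healthcare FSA: $280.01
Taxable wages = $6,544.07 − $280.01 = $6,264.06
City income tax: $6,264.06 × 0.04 = $250.56
Federal tax withheld: $6,264.06 × 0.1905 = $1,193.30
State disability insurance: $6,544.07 × 0.004 = $26.18
AD&D insurance premium: $25.83
Total deductions = $280.01 + $250.56 + $1,193.30 + $26.18 + $25.83 = $1,775.88
Net pay = $6,544.07 − $1,775.88 = $4,768.19

$4,768.19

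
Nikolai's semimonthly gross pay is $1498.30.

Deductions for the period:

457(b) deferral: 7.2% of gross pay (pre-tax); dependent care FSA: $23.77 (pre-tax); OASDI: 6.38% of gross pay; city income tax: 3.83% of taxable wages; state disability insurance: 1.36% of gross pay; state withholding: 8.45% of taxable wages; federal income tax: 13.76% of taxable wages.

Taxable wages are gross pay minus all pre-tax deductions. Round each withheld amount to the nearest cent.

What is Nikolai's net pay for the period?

Dependent care FSA: $23.77
457(b) deferral: $1498.30 × 0.072 = $107.88
Pre-tax total = $23.77 + $107.88 = $131.65
Taxable wages = $1498.30 − $131.65 = $1366.65
Federal income tax: $1366.65 × 0.1376 = $188.05
City income tax: $1366.65 × 0.0383 = $52.34
State withholding: $1366.65 × 0.0845 = $115.48
OASDI: $1498.30 × 0.0638 = $95.59
State disability insurance: $1498.30 × 0.0136 = $20.38
Total deductions = $23.77 + $107.88 + $188.05 + $52.34 + $115.48 + $95.59 + $20.38 = $603.49
Net pay = $1498.30 − $603.49 = $894.81

$894.81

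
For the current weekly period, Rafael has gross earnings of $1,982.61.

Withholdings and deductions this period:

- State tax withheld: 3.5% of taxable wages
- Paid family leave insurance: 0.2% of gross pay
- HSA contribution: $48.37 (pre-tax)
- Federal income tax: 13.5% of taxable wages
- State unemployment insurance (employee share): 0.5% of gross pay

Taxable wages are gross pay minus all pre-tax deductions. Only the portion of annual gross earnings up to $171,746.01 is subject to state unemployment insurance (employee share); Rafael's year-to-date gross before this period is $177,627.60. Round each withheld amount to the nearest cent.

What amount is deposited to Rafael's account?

HSA contribution: $48.37
Taxable wages = $1,982.61 − $48.37 = $1,934.24
Federal income tax: $1,934.24 × 0.135 = $261.12
State tax withheld: $1,934.24 × 0.035 = $67.70
State unemployment insurance (employee share): annual cap $171,746.01 already reached (YTD $177,627.60), so $0.00
Paid family leave insurance: $1,982.61 × 0.002 = $3.97
Total deductions = $48.37 + $261.12 + $67.70 + $0.00 + $3.97 = $381.16
Net pay = $1,982.61 − $381.16 = $1,601.45

$1,601.45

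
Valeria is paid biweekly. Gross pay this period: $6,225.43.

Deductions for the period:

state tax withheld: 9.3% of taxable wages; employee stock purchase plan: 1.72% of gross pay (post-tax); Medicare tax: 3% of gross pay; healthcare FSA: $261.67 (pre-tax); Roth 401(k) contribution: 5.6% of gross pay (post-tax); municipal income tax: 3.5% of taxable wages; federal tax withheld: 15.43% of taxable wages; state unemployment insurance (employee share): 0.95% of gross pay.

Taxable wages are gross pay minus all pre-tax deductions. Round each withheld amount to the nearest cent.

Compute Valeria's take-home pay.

Healthcare FSA: $261.67
Taxable wages = $6,225.43 − $261.67 = $5,963.76
Municipal income tax: $5,963.76 × 0.035 = $208.73
State tax withheld: $5,963.76 × 0.093 = $554.63
Federal tax withheld: $5,963.76 × 0.1543 = $920.21
Medicare tax: $6,225.43 × 0.03 = $186.76
State unemployment insurance (employee share): $6,225.43 × 0.0095 = $59.14
Roth 401(k) contribution: $6,225.43 × 0.056 = $348.62
Employee stock purchase plan: $6,225.43 × 0.0172 = $107.08
Total deductions = $261.67 + $208.73 + $554.63 + $920.21 + $186.76 + $59.14 + $348.62 + $107.08 = $2,646.84
Net pay = $6,225.43 − $2,646.84 = $3,578.59

$3,578.59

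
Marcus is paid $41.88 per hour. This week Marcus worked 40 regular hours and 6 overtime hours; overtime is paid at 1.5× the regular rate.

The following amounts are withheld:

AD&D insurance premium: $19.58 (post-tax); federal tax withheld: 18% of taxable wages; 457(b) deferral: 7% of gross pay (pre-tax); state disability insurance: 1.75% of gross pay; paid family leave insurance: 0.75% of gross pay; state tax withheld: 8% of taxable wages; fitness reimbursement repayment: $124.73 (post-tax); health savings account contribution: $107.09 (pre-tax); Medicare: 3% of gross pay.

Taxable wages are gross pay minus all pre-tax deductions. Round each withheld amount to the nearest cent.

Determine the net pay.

$1,075.85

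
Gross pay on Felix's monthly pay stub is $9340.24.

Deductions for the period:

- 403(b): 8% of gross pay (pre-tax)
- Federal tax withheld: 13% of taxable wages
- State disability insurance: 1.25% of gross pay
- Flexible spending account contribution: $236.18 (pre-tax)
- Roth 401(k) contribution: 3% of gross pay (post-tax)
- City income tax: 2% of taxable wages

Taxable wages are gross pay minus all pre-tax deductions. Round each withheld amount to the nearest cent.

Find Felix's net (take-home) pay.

$6706.35

403(b): $9340.24 × 0.08 = $747.22
Flexible spending account contribution: $236.18
Pre-tax total = $747.22 + $236.18 = $983.40
Taxable wages = $9340.24 − $983.40 = $8356.84
City income tax: $8356.84 × 0.02 = $167.14
Federal tax withheld: $8356.84 × 0.13 = $1086.39
State disability insurance: $9340.24 × 0.0125 = $116.75
Roth 401(k) contribution: $9340.24 × 0.03 = $280.21
Total deductions = $747.22 + $236.18 + $167.14 + $1086.39 + $116.75 + $280.21 = $2633.89
Net pay = $9340.24 − $2633.89 = $6706.35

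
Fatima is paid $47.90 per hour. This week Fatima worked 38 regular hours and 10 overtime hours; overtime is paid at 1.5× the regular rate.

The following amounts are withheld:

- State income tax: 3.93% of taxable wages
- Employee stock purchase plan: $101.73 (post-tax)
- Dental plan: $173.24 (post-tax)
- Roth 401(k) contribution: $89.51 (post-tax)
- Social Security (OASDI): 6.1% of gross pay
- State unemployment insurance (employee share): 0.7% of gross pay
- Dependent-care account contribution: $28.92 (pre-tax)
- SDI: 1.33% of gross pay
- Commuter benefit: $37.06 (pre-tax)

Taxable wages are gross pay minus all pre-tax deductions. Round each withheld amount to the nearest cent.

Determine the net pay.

$1804.67

Regular pay: 38 × $47.90 = $1820.20
Overtime pay: 10 × $47.90 × 1.5 = $718.50
Gross pay = $1820.20 + $718.50 = $2538.70
Commuter benefit: $37.06
Dependent-care account contribution: $28.92
Pre-tax total = $37.06 + $28.92 = $65.98
Taxable wages = $2538.70 − $65.98 = $2472.72
State income tax: $2472.72 × 0.0393 = $97.18
State unemployment insurance (employee share): $2538.70 × 0.007 = $17.77
Social Security (OASDI): $2538.70 × 0.061 = $154.86
SDI: $2538.70 × 0.0133 = $33.76
Dental plan: $173.24
Roth 401(k) contribution: $89.51
Employee stock purchase plan: $101.73
Total deductions = $37.06 + $28.92 + $97.18 + $17.77 + $154.86 + $33.76 + $173.24 + $89.51 + $101.73 = $734.03
Net pay = $2538.70 − $734.03 = $1804.67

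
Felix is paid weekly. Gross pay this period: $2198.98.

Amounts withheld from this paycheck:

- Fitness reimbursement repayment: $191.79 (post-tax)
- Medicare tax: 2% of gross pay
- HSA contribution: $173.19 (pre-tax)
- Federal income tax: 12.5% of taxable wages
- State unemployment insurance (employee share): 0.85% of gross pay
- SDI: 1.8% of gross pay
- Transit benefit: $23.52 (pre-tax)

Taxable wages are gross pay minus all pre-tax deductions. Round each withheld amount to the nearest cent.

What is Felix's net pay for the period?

HSA contribution: $173.19
Transit benefit: $23.52
Pre-tax total = $173.19 + $23.52 = $196.71
Taxable wages = $2198.98 − $196.71 = $2002.27
Federal income tax: $2002.27 × 0.125 = $250.28
Medicare tax: $2198.98 × 0.02 = $43.98
State unemployment insurance (employee share): $2198.98 × 0.0085 = $18.69
SDI: $2198.98 × 0.018 = $39.58
Fitness reimbursement repayment: $191.79
Total deductions = $173.19 + $23.52 + $250.28 + $43.98 + $18.69 + $39.58 + $191.79 = $741.03
Net pay = $2198.98 − $741.03 = $1457.95

$1457.95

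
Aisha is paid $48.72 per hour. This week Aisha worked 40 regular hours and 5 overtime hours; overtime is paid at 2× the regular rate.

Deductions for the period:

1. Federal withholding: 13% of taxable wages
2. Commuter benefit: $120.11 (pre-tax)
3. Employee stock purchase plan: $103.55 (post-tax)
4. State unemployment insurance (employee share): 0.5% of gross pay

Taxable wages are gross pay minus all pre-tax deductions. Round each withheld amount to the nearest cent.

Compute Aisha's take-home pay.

$1,899.09

Regular pay: 40 × $48.72 = $1,948.80
Overtime pay: 5 × $48.72 × 2 = $487.20
Gross pay = $1,948.80 + $487.20 = $2,436.00
Commuter benefit: $120.11
Taxable wages = $2,436.00 − $120.11 = $2,315.89
Federal withholding: $2,315.89 × 0.13 = $301.07
State unemployment insurance (employee share): $2,436.00 × 0.005 = $12.18
Employee stock purchase plan: $103.55
Total deductions = $120.11 + $301.07 + $12.18 + $103.55 = $536.91
Net pay = $2,436.00 − $536.91 = $1,899.09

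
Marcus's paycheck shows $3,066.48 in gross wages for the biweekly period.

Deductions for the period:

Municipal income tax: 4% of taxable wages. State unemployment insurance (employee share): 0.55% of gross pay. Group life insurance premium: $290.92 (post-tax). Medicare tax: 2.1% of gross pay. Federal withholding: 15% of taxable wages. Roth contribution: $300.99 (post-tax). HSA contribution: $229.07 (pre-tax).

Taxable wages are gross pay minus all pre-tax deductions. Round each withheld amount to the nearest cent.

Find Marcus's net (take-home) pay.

$1,625.12

HSA contribution: $229.07
Taxable wages = $3,066.48 − $229.07 = $2,837.41
Municipal income tax: $2,837.41 × 0.04 = $113.50
Federal withholding: $2,837.41 × 0.15 = $425.61
State unemployment insurance (employee share): $3,066.48 × 0.0055 = $16.87
Medicare tax: $3,066.48 × 0.021 = $64.40
Group life insurance premium: $290.92
Roth contribution: $300.99
Total deductions = $229.07 + $113.50 + $425.61 + $16.87 + $64.40 + $290.92 + $300.99 = $1,441.36
Net pay = $3,066.48 − $1,441.36 = $1,625.12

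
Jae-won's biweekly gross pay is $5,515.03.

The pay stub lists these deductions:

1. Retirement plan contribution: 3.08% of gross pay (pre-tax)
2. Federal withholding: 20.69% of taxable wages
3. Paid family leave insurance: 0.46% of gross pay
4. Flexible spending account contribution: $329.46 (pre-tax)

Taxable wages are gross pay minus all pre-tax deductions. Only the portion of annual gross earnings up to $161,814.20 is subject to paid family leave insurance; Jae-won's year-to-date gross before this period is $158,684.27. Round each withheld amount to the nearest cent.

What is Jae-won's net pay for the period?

Flexible spending account contribution: $329.46
Retirement plan contribution: $5,515.03 × 0.0308 = $169.86
Pre-tax total = $329.46 + $169.86 = $499.32
Taxable wages = $5,515.03 − $499.32 = $5,015.71
Federal withholding: $5,015.71 × 0.2069 = $1,037.75
Paid family leave insurance: only $161,814.20 − $158,684.27 = $3,129.93 of this check is subject → $3,129.93 × 0.0046 = $14.40
Total deductions = $329.46 + $169.86 + $1,037.75 + $14.40 = $1,551.47
Net pay = $5,515.03 − $1,551.47 = $3,963.56

$3,963.56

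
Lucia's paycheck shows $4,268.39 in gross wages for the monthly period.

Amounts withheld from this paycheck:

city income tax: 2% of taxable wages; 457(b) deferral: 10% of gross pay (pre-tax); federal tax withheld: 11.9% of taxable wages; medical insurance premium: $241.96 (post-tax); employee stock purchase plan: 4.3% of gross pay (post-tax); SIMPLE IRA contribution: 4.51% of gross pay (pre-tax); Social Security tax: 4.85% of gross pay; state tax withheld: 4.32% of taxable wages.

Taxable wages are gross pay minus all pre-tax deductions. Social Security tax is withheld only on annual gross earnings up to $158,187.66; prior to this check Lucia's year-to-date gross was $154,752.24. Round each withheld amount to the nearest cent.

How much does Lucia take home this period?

SIMPLE IRA contribution: $4,268.39 × 0.0451 = $192.50
457(b) deferral: $4,268.39 × 0.1 = $426.84
Pre-tax total = $192.50 + $426.84 = $619.34
Taxable wages = $4,268.39 − $619.34 = $3,649.05
City income tax: $3,649.05 × 0.02 = $72.98
State tax withheld: $3,649.05 × 0.0432 = $157.64
Federal tax withheld: $3,649.05 × 0.119 = $434.24
Social Security tax: only $158,187.66 − $154,752.24 = $3,435.42 of this check is subject → $3,435.42 × 0.0485 = $166.62
Employee stock purchase plan: $4,268.39 × 0.043 = $183.54
Medical insurance premium: $241.96
Total deductions = $192.50 + $426.84 + $72.98 + $157.64 + $434.24 + $166.62 + $183.54 + $241.96 = $1,876.32
Net pay = $4,268.39 − $1,876.32 = $2,392.07

$2,392.07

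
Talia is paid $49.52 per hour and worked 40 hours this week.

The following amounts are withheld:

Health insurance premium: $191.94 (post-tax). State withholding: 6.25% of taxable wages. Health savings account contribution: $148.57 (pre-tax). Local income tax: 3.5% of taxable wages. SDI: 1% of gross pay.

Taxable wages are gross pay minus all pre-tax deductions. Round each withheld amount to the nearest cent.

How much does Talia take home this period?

$1,441.84

Gross pay: 40 × $49.52 = $1,980.80
Health savings account contribution: $148.57
Taxable wages = $1,980.80 − $148.57 = $1,832.23
Local income tax: $1,832.23 × 0.035 = $64.13
State withholding: $1,832.23 × 0.0625 = $114.51
SDI: $1,980.80 × 0.01 = $19.81
Health insurance premium: $191.94
Total deductions = $148.57 + $64.13 + $114.51 + $19.81 + $191.94 = $538.96
Net pay = $1,980.80 − $538.96 = $1,441.84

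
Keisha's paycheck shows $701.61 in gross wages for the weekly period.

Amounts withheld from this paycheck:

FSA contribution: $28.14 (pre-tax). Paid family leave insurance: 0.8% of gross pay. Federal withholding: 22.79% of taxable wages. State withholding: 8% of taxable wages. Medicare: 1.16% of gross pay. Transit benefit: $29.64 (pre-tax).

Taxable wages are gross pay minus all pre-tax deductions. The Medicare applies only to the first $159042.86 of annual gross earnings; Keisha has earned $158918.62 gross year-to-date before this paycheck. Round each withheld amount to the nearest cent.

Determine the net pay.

$438.54

Transit benefit: $29.64
FSA contribution: $28.14
Pre-tax total = $29.64 + $28.14 = $57.78
Taxable wages = $701.61 − $57.78 = $643.83
Federal withholding: $643.83 × 0.2279 = $146.73
State withholding: $643.83 × 0.08 = $51.51
Medicare: only $159042.86 − $158918.62 = $124.24 of this check is subject → $124.24 × 0.0116 = $1.44
Paid family leave insurance: $701.61 × 0.008 = $5.61
Total deductions = $29.64 + $28.14 + $146.73 + $51.51 + $1.44 + $5.61 = $263.07
Net pay = $701.61 − $263.07 = $438.54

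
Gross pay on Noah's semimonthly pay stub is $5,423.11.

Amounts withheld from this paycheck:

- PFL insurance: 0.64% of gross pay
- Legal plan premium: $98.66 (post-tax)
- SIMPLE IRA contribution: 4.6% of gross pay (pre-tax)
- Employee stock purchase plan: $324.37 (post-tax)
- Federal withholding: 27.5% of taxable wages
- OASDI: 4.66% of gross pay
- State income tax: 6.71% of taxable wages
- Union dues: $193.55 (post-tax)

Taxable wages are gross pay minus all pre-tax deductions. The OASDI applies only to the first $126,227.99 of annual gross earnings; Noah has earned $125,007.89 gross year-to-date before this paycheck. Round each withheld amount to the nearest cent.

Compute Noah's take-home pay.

SIMPLE IRA contribution: $5,423.11 × 0.046 = $249.46
Taxable wages = $5,423.11 − $249.46 = $5,173.65
Federal withholding: $5,173.65 × 0.275 = $1,422.75
State income tax: $5,173.65 × 0.0671 = $347.15
OASDI: only $126,227.99 − $125,007.89 = $1,220.10 of this check is subject → $1,220.10 × 0.0466 = $56.86
PFL insurance: $5,423.11 × 0.0064 = $34.71
Union dues: $193.55
Employee stock purchase plan: $324.37
Legal plan premium: $98.66
Total deductions = $249.46 + $1,422.75 + $347.15 + $56.86 + $34.71 + $193.55 + $324.37 + $98.66 = $2,727.51
Net pay = $5,423.11 − $2,727.51 = $2,695.60

$2,695.60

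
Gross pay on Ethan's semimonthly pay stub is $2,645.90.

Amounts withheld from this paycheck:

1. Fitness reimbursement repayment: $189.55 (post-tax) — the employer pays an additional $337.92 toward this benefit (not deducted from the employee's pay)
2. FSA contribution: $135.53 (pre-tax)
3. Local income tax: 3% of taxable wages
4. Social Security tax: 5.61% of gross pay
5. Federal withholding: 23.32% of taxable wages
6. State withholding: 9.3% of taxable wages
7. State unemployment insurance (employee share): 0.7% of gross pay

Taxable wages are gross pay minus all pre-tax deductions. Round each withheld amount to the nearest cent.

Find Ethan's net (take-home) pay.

FSA contribution: $135.53
Taxable wages = $2,645.90 − $135.53 = $2,510.37
State withholding: $2,510.37 × 0.093 = $233.46
Federal withholding: $2,510.37 × 0.2332 = $585.42
Local income tax: $2,510.37 × 0.03 = $75.31
Social Security tax: $2,645.90 × 0.0561 = $148.43
State unemployment insurance (employee share): $2,645.90 × 0.007 = $18.52
Fitness reimbursement repayment: $189.55
(Employer's $337.92 toward fitness reimbursement repayment is not withheld from the employee.)
Total deductions = $135.53 + $233.46 + $585.42 + $75.31 + $148.43 + $18.52 + $189.55 = $1,386.22
Net pay = $2,645.90 − $1,386.22 = $1,259.68

$1,259.68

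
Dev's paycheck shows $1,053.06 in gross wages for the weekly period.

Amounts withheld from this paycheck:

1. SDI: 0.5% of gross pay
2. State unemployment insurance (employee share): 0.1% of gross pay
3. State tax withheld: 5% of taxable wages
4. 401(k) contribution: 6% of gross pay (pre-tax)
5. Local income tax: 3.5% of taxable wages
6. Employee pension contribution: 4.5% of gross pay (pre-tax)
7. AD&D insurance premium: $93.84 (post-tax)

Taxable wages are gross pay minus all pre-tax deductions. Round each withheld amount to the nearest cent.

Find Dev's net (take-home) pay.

$762.22

401(k) contribution: $1,053.06 × 0.06 = $63.18
Employee pension contribution: $1,053.06 × 0.045 = $47.39
Pre-tax total = $63.18 + $47.39 = $110.57
Taxable wages = $1,053.06 − $110.57 = $942.49
Local income tax: $942.49 × 0.035 = $32.99
State tax withheld: $942.49 × 0.05 = $47.12
SDI: $1,053.06 × 0.005 = $5.27
State unemployment insurance (employee share): $1,053.06 × 0.001 = $1.05
AD&D insurance premium: $93.84
Total deductions = $63.18 + $47.39 + $32.99 + $47.12 + $5.27 + $1.05 + $93.84 = $290.84
Net pay = $1,053.06 − $290.84 = $762.22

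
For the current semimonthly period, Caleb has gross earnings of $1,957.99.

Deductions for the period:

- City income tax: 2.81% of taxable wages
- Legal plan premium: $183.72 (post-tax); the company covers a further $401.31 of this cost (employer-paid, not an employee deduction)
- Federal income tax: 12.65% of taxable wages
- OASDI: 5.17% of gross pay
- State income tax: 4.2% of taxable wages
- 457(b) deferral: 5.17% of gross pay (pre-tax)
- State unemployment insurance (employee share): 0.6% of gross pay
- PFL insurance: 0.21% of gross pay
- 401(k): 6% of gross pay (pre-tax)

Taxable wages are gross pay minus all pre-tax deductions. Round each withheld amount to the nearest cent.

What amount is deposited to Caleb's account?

$1,096.53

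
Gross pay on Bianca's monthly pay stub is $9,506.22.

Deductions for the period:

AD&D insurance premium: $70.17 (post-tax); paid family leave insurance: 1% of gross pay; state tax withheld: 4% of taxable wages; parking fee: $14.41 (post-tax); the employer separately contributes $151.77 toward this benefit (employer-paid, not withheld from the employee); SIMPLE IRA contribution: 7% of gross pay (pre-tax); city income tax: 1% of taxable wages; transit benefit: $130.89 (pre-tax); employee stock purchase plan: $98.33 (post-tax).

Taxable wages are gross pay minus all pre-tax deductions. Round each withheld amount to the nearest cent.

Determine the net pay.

$7,996.42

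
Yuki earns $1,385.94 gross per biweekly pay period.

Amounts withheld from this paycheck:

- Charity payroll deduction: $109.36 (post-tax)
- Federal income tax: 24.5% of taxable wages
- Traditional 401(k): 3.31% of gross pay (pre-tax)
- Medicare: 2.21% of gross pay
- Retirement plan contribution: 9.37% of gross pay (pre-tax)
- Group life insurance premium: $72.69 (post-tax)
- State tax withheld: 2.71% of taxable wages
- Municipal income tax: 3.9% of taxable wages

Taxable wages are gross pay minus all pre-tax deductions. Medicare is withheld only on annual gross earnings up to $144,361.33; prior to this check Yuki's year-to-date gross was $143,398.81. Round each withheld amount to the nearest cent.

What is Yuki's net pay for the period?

Traditional 401(k): $1,385.94 × 0.0331 = $45.87
Retirement plan contribution: $1,385.94 × 0.0937 = $129.86
Pre-tax total = $45.87 + $129.86 = $175.73
Taxable wages = $1,385.94 − $175.73 = $1,210.21
State tax withheld: $1,210.21 × 0.0271 = $32.80
Municipal income tax: $1,210.21 × 0.039 = $47.20
Federal income tax: $1,210.21 × 0.245 = $296.50
Medicare: only $144,361.33 − $143,398.81 = $962.52 of this check is subject → $962.52 × 0.0221 = $21.27
Group life insurance premium: $72.69
Charity payroll deduction: $109.36
Total deductions = $45.87 + $129.86 + $32.80 + $47.20 + $296.50 + $21.27 + $72.69 + $109.36 = $755.55
Net pay = $1,385.94 − $755.55 = $630.39

$630.39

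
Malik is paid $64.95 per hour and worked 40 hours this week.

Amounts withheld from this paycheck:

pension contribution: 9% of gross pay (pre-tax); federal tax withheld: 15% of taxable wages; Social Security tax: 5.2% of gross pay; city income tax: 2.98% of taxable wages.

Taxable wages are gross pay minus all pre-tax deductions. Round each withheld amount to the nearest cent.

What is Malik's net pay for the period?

Gross pay: 40 × $64.95 = $2,598.00
Pension contribution: $2,598.00 × 0.09 = $233.82
Taxable wages = $2,598.00 − $233.82 = $2,364.18
Federal tax withheld: $2,364.18 × 0.15 = $354.63
City income tax: $2,364.18 × 0.0298 = $70.45
Social Security tax: $2,598.00 × 0.052 = $135.10
Total deductions = $233.82 + $354.63 + $70.45 + $135.10 = $794.00
Net pay = $2,598.00 − $794.00 = $1,804.00

$1,804.00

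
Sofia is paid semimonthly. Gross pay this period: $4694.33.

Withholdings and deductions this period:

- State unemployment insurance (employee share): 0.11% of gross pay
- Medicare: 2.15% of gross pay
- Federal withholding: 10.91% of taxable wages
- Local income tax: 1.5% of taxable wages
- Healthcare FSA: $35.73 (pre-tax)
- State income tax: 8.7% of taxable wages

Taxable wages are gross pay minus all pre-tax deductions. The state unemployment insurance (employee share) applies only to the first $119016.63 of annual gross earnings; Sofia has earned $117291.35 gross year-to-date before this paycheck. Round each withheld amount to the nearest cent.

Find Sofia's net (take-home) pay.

$3572.34

Healthcare FSA: $35.73
Taxable wages = $4694.33 − $35.73 = $4658.60
Federal withholding: $4658.60 × 0.1091 = $508.25
State income tax: $4658.60 × 0.087 = $405.30
Local income tax: $4658.60 × 0.015 = $69.88
State unemployment insurance (employee share): only $119016.63 − $117291.35 = $1725.28 of this check is subject → $1725.28 × 0.0011 = $1.90
Medicare: $4694.33 × 0.0215 = $100.93
Total deductions = $35.73 + $508.25 + $405.30 + $69.88 + $1.90 + $100.93 = $1121.99
Net pay = $4694.33 − $1121.99 = $3572.34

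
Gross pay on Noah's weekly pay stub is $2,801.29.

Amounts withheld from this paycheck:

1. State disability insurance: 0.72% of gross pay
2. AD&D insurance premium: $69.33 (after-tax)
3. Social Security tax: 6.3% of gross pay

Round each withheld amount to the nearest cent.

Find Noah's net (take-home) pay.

Social Security tax: $2,801.29 × 0.063 = $176.48
State disability insurance: $2,801.29 × 0.0072 = $20.17
AD&D insurance premium: $69.33
Total deductions = $176.48 + $20.17 + $69.33 = $265.98
Net pay = $2,801.29 − $265.98 = $2,535.31

$2,535.31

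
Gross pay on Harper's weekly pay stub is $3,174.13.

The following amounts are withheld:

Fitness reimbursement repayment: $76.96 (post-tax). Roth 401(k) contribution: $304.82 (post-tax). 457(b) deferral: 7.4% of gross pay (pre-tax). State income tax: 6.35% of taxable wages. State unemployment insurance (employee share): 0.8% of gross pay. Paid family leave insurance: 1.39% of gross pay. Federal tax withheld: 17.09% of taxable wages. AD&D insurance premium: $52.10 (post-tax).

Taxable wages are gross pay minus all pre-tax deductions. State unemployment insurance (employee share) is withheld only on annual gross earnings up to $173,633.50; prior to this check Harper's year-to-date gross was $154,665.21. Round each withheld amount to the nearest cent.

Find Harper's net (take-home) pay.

457(b) deferral: $3,174.13 × 0.074 = $234.89
Taxable wages = $3,174.13 − $234.89 = $2,939.24
State income tax: $2,939.24 × 0.0635 = $186.64
Federal tax withheld: $2,939.24 × 0.1709 = $502.32
Paid family leave insurance: $3,174.13 × 0.0139 = $44.12
State unemployment insurance (employee share): cap not yet reached, full $3,174.13 is subject → $3,174.13 × 0.008 = $25.39
AD&D insurance premium: $52.10
Roth 401(k) contribution: $304.82
Fitness reimbursement repayment: $76.96
Total deductions = $234.89 + $186.64 + $502.32 + $44.12 + $25.39 + $52.10 + $304.82 + $76.96 = $1,427.24
Net pay = $3,174.13 − $1,427.24 = $1,746.89

$1,746.89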